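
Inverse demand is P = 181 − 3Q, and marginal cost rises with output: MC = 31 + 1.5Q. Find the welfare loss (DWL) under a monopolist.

Under competition P = MC: 181 − 3Q = 31 + 1.5Q ⇒ Q = 100/3, P = 81.
A monopolist chooses Q where MR = MC. MR = 181 − 6Q; setting this equal to 31 + 1.5Q gives Q = 20 and P = 121.
CS = ½·(181 − 81)·100/3 = 5000/3; PS = (81·100/3 − 31·100/3 − ½·1.5·(100/3)²) = 2500/3; TS = 2500.
CS = ½·(181 − 121)·20 = 600; PS = (121·20 − 31·20 − ½·1.5·20²) = 1500; TS = 2100.
DWL = 2500 − 2100 = 400.

DWL = 400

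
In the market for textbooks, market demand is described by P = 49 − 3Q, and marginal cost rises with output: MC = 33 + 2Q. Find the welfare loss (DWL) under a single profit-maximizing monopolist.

Under competition P = MC: 49 − 3Q = 33 + 2Q ⇒ Q = 3.2, P = 39.4.
A monopolist chooses Q where MR = MC. MR = 49 − 6Q; setting this equal to 33 + 2Q gives Q = 2 and P = 43.
CS = ½·(49 − 39.4)·3.2 = 15.36; PS = (39.4·3.2 − 33·3.2 − ½·2·3.2²) = 10.24; TS = 25.6.
CS = ½·(49 − 43)·2 = 6; PS = (43·2 − 33·2 − ½·2·2²) = 16; TS = 22.
DWL = 25.6 − 22 = 3.6.

DWL = 3.6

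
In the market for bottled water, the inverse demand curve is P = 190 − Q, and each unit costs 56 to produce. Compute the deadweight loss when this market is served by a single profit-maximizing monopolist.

Under competition P = MC = 56, so Q = (190 − 56)/1 = 134.
Monopoly sets MR = MC: 190 − 2Q = 56 ⇒ Q = 67, P = 190 − 67 = 123.
DWL is the triangle between Q = 67 and Q = 134: ½·(134 − 67)·(123 − 56) = 2244.5.

DWL = 2244.5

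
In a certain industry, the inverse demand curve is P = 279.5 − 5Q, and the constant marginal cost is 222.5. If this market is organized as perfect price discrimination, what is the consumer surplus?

CS = 0

With perfect price discrimination, output is the efficient level Q = 11.4 (where demand meets MC), but every buyer pays their willingness to pay: CS = 0 and PS = total surplus.
CS = 0.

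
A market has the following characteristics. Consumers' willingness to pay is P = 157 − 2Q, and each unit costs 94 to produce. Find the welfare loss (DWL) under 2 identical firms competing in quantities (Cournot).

DWL = 110.25

Under competition P = MC = 94, so Q = (157 − 94)/2 = 31.5.
In a 2-firm Cournot equilibrium, symmetry and the first-order condition give q = (157 − 94)/(6) = 10.5. So Q = 21 and P = 115.
DWL is the triangle between Q = 21 and Q = 31.5: ½·(31.5 − 21)·(115 − 94) = 110.25.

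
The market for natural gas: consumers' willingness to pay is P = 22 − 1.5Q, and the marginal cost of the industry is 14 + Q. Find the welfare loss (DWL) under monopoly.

Under competition P = MC: 22 − 1.5Q = 14 + Q ⇒ Q = 3.2, P = 17.2.
The monopolist equates marginal revenue to marginal cost: 22 − 3Q = 14 + Q, so Q = 2. From demand, P = 19.
CS = ½·(22 − 17.2)·3.2 = 7.68; PS = (17.2·3.2 − 14·3.2 − ½·1·3.2²) = 5.12; TS = 12.8.
CS = ½·(22 − 19)·2 = 3; PS = (19·2 − 14·2 − ½·1·2²) = 8; TS = 11.
DWL = 12.8 − 11 = 1.8.

DWL = 1.8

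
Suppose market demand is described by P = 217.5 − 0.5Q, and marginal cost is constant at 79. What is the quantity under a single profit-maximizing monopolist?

Q = 138.5

The monopolist equates marginal revenue to marginal cost: 217.5 − Q = 79, so Q = 138.5. From demand, P = 148.25.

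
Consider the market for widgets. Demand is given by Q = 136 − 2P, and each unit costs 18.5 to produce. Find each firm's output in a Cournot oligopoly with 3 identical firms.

Inverting demand: P = 68 − 0.5Q.
With 3 symmetric Cournot firms, each firm's FOC gives 68 − 2q = 18.5, so q = 24.75, Q = 3·24.75 = 74.25, and P = 30.875.

q_i = 24.75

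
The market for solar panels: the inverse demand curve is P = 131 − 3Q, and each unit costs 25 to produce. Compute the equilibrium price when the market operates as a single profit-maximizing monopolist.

P = 78

Monopoly sets MR = MC: 131 − 6Q = 25 ⇒ Q = 53/3, P = 131 − 3·53/3 = 78.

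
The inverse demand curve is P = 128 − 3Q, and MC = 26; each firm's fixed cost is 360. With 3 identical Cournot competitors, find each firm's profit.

π_i = −143.25

Cournot with 3 identical firms: the symmetric best-response condition is 128 − 12q = 26. Each firm produces q = 8.5, total output Q = 25.5, price P = 51.5.
Each firm's profit = (51.5 − 26)·8.5 − 360 = −143.25.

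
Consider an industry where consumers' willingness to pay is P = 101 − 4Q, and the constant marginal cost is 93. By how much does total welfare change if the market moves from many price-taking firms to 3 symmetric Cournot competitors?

TS falls by 0.5

Perfect competition: P = MC = 93, so 101 − 4Q = 93 and Q = 2.
CS = ½·(101 − 93)·2 = 8; PS = (93 − 93)·2 = 0; TS = 8.
In a 3-firm Cournot equilibrium, symmetry and the first-order condition give q = (101 − 93)/(16) = 0.5. So Q = 1.5 and P = 95.
CS = ½·(101 − 95)·1.5 = 4.5; PS = (95 − 93)·1.5 = 3; TS = 7.5.
Change in total welfare: 7.5 − 8 = −0.5.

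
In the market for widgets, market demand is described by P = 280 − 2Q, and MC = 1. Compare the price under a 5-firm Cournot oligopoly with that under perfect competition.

Cournot: P = 47.5; Competition: P = 1

Cournot with 5 identical firms: the symmetric best-response condition is 280 − 12q = 1. Each firm produces q = 23.25, total output Q = 116.25, price P = 47.5.
Under competition P = MC = 1, so Q = (280 − 1)/2 = 139.5.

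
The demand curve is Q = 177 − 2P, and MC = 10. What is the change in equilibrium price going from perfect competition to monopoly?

Inverting demand: P = 88.5 − 0.5Q.
Competitive firms price at marginal cost: P = 10, giving Q = 157.
A monopolist chooses Q where MR = MC. MR = 88.5 − Q; setting this equal to 10 gives Q = 78.5 and P = 49.25.
Change in equilibrium price: 49.25 − 10 = 39.25.

Equilibrium price rises by 39.25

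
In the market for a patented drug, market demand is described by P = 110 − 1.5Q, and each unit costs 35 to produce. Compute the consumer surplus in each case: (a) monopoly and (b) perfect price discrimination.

Monopoly sets MR = MC: 110 − 3Q = 35 ⇒ Q = 25, P = 110 − 1.5·25 = 72.5.
CS = ½·(110 − 72.5)·25 = 468.75.
With perfect price discrimination, output is the efficient level Q = 50 (where demand meets MC), but every buyer pays their willingness to pay: CS = 0 and PS = total surplus.
CS = 0.

Monopoly: CS = 468.75; Perfect PD: CS = 0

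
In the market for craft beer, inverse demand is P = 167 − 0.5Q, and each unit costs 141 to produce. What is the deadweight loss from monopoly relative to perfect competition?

DWL = 169

Perfect competition: P = MC = 141, so 167 − 0.5Q = 141 and Q = 52.
Monopoly sets MR = MC: 167 − Q = 141 ⇒ Q = 26, P = 167 − 0.5·26 = 154.
DWL is the triangle between Q = 26 and Q = 52: ½·(52 − 26)·(154 − 141) = 169.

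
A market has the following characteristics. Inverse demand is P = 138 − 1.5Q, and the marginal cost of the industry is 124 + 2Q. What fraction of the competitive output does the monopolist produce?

A monopolist chooses Q where MR = MC. MR = 138 − 3Q; setting this equal to 124 + 2Q gives Q = 2.8 and P = 133.8.
Under competition P = MC: 138 − 1.5Q = 124 + 2Q ⇒ Q = 4, P = 132.
Ratio Q_m/Q_c = 2.8/4 = 0.7.

Q_m/Q_c = 0.7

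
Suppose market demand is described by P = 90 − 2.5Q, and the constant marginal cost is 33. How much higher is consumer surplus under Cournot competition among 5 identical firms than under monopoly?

The monopolist equates marginal revenue to marginal cost: 90 − 5Q = 33, so Q = 11.4. From demand, P = 61.5.
CS = ½·(90 − 61.5)·11.4 = 162.45.
In a 5-firm Cournot equilibrium, symmetry and the first-order condition give q = (90 − 33)/(15) = 3.8. So Q = 19 and P = 42.5.
CS = ½·(90 − 42.5)·19 = 451.25.
Change in consumer surplus: 451.25 − 162.45 = 288.8.

Consumer surplus rises by 288.8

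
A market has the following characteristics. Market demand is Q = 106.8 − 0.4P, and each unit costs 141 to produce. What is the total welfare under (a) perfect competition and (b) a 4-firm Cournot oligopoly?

Inverting demand: P = 267 − 2.5Q.
Competitive firms price at marginal cost: P = 141, giving Q = 50.4.
CS = ½·(267 − 141)·50.4 = 3175.2; PS = (141 − 141)·50.4 = 0; TS = 3175.2.
With 4 symmetric Cournot firms, each firm's FOC gives 267 − 12.5q = 141, so q = 10.08, Q = 4·10.08 = 40.32, and P = 166.2.
CS = ½·(267 − 166.2)·40.32 = 2032.128; PS = (166.2 − 141)·40.32 = 1016.064; TS = 3048.192.

Competition: TS = 3175.2; Cournot: TS = 3048.192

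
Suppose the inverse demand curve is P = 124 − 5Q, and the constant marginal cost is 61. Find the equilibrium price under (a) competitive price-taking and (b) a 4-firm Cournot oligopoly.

Competitive firms price at marginal cost: P = 61, giving Q = 12.6.
Cournot with 4 identical firms: the symmetric best-response condition is 124 − 25q = 61. Each firm produces q = 2.52, total output Q = 10.08, price P = 73.6.

Competition: P = 61; Cournot: P = 73.6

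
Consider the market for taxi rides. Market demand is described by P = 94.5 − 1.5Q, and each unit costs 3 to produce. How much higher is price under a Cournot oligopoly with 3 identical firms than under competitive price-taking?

Competitive firms price at marginal cost: P = 3, giving Q = 61.
Cournot with 3 identical firms: the symmetric best-response condition is 94.5 − 6q = 3. Each firm produces q = 15.25, total output Q = 45.75, price P = 25.875.
Change in price: 25.875 − 3 = 22.875.

P rises by 22.875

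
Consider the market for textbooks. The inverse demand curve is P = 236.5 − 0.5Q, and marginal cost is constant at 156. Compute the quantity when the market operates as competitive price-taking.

Perfect competition: P = MC = 156, so 236.5 − 0.5Q = 156 and Q = 161.

Q = 161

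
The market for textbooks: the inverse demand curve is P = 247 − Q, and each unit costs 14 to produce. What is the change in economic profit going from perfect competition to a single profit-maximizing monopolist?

Economic profit rises by 13572.25

Competitive firms price at marginal cost: P = 14, giving Q = 233.
Profit = (14 − 14)·233 = 0.
Monopoly sets MR = MC: 247 − 2Q = 14 ⇒ Q = 116.5, P = 247 − 116.5 = 130.5.
Profit = (130.5 − 14)·116.5 = 13572.25.
Change in economic profit: 13572.25 − 0 = 13572.25.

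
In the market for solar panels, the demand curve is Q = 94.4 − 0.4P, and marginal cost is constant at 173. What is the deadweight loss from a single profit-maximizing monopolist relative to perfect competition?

Inverting demand: P = 236 − 2.5Q.
Competitive firms price at marginal cost: P = 173, giving Q = 25.2.
The monopolist equates marginal revenue to marginal cost: 236 − 5Q = 173, so Q = 12.6. From demand, P = 204.5.
DWL is the triangle between Q = 12.6 and Q = 25.2: ½·(25.2 − 12.6)·(204.5 − 173) = 198.45.

DWL = 198.45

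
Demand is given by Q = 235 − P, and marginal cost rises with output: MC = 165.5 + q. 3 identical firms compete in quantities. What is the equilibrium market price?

P = 193.3

Inverting demand: P = 235 − Q.
In a 3-firm Cournot equilibrium, symmetry and the first-order condition give q = (235 − 165.5)/(5) = 13.9. So Q = 41.7 and P = 193.3.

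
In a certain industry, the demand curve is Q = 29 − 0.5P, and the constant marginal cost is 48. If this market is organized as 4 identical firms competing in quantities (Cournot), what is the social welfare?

Inverting demand: P = 58 − 2Q.
Cournot with 4 identical firms: the symmetric best-response condition is 58 − 10q = 48. Each firm produces q = 1, total output Q = 4, price P = 50.
CS = ½·(58 − 50)·4 = 16; PS = (50 − 48)·4 = 8; TS = 24.

TS = 24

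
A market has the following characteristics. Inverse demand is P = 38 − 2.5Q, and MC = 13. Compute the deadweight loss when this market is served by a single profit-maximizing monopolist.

Under competition P = MC = 13, so Q = (38 − 13)/2.5 = 10.
Monopoly sets MR = MC: 38 − 5Q = 13 ⇒ Q = 5, P = 38 − 2.5·5 = 25.5.
DWL is the triangle between Q = 5 and Q = 10: ½·(10 − 5)·(25.5 − 13) = 31.25.

DWL = 31.25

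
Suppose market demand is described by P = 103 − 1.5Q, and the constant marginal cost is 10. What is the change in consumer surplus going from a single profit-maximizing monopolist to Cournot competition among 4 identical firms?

Consumer surplus rises by 1124.37

A monopolist chooses Q where MR = MC. MR = 103 − 3Q; setting this equal to 10 gives Q = 31 and P = 56.5.
CS = ½·(103 − 56.5)·31 = 720.75.
With 4 symmetric Cournot firms, each firm's FOC gives 103 − 7.5q = 10, so q = 12.4, Q = 4·12.4 = 49.6, and P = 28.6.
CS = ½·(103 − 28.6)·49.6 = 1845.12.
Change in consumer surplus: 1845.12 − 720.75 = 1124.37.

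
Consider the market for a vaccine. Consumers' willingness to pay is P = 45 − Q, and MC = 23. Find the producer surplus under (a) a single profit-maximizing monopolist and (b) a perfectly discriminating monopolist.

Monopoly: PS = 121; Perfect PD: PS = 242

Monopoly sets MR = MC: 45 − 2Q = 23 ⇒ Q = 11, P = 45 − 11 = 34.
PS = (34 − 23)·11 = 121.
Under first-degree price discrimination the firm charges each unit its demand price and produces up to where P = MC, i.e. Q = 22. Consumer surplus is zero; producer surplus equals total surplus.
PS = ½·(45 − 23)·22 = 242.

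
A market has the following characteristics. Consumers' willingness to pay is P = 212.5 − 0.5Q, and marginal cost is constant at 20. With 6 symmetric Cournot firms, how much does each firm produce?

q_i = 55

In a 6-firm Cournot equilibrium, symmetry and the first-order condition give q = (212.5 − 20)/(3.5) = 55. So Q = 330 and P = 47.5.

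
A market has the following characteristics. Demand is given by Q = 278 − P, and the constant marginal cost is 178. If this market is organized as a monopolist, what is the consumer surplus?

CS = 1250

Inverting demand: P = 278 − Q.
The monopolist equates marginal revenue to marginal cost: 278 − 2Q = 178, so Q = 50. From demand, P = 228.
CS = ½·(278 − 228)·50 = 1250.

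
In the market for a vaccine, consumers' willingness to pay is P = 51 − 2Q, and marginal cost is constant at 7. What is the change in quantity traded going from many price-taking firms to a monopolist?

Competitive firms price at marginal cost: P = 7, giving Q = 22.
Monopoly sets MR = MC: 51 − 4Q = 7 ⇒ Q = 11, P = 51 − 2·11 = 29.
Change in quantity traded: 11 − 22 = −11.

Q falls by 11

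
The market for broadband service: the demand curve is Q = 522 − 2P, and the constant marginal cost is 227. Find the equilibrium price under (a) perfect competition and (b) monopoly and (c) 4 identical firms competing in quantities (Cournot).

Inverting demand: P = 261 − 0.5Q.
Perfect competition: P = MC = 227, so 261 − 0.5Q = 227 and Q = 68.
A monopolist chooses Q where MR = MC. MR = 261 − Q; setting this equal to 227 gives Q = 34 and P = 244.
With 4 symmetric Cournot firms, each firm's FOC gives 261 − 2.5q = 227, so q = 13.6, Q = 4·13.6 = 54.4, and P = 233.8.

Competition: P = 227; Monopoly: P = 244; Cournot: P = 233.8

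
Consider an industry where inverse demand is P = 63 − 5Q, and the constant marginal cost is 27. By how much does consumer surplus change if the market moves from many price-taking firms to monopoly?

Under competition P = MC = 27, so Q = (63 − 27)/5 = 7.2.
CS = ½·(63 − 27)·7.2 = 129.6.
Monopoly sets MR = MC: 63 − 10Q = 27 ⇒ Q = 3.6, P = 63 − 5·3.6 = 45.
CS = ½·(63 − 45)·3.6 = 32.4.
Change in consumer surplus: 32.4 − 129.6 = −97.2.

CS falls by 97.2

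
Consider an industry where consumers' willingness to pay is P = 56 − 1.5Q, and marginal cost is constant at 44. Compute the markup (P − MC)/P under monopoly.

Lerner index = 0.12

A monopolist chooses Q where MR = MC. MR = 56 − 3Q; setting this equal to 44 gives Q = 4 and P = 50.
Lerner index = (P − MC)/P = (50 − 44)/50 = 0.12.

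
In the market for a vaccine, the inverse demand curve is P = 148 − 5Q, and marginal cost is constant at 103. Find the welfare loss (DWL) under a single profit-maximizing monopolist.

Under competition P = MC = 103, so Q = (148 − 103)/5 = 9.
The monopolist equates marginal revenue to marginal cost: 148 − 10Q = 103, so Q = 4.5. From demand, P = 125.5.
DWL is the triangle between Q = 4.5 and Q = 9: ½·(9 − 4.5)·(125.5 − 103) = 50.625.

DWL = 50.625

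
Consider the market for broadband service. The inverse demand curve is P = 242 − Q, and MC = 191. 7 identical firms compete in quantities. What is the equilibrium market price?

In a 7-firm Cournot equilibrium, symmetry and the first-order condition give q = (242 − 191)/(8) = 6.375. So Q = 44.625 and P = 197.375.

P = 197.375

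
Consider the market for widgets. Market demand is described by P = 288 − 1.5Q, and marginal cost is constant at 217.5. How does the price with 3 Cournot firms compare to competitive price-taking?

Cournot with 3 identical firms: the symmetric best-response condition is 288 − 6q = 217.5. Each firm produces q = 11.75, total output Q = 35.25, price P = 235.125.
Under competition P = MC = 217.5, so Q = (288 − 217.5)/1.5 = 47.

Cournot: P = 235.125; Competition: P = 217.5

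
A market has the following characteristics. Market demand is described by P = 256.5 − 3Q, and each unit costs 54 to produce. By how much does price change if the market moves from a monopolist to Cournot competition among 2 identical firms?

Monopoly sets MR = MC: 256.5 − 6Q = 54 ⇒ Q = 33.75, P = 256.5 − 3·33.75 = 155.25.
Cournot with 2 identical firms: the symmetric best-response condition is 256.5 − 9q = 54. Each firm produces q = 22.5, total output Q = 45, price P = 121.5.
Change in price: 121.5 − 155.25 = −33.75.

Price falls by 33.75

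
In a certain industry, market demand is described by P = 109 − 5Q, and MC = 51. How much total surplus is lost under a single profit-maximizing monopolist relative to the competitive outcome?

DWL = 84.1

Perfect competition: P = MC = 51, so 109 − 5Q = 51 and Q = 11.6.
Monopoly sets MR = MC: 109 − 10Q = 51 ⇒ Q = 5.8, P = 109 − 5·5.8 = 80.
DWL is the triangle between Q = 5.8 and Q = 11.6: ½·(11.6 − 5.8)·(80 − 51) = 84.1.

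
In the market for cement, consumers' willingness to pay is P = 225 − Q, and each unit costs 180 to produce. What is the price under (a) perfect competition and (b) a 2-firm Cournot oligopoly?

Competition: P = 180; Cournot: P = 195

Competitive firms price at marginal cost: P = 180, giving Q = 45.
In a 2-firm Cournot equilibrium, symmetry and the first-order condition give q = (225 − 180)/(3) = 15. So Q = 30 and P = 195.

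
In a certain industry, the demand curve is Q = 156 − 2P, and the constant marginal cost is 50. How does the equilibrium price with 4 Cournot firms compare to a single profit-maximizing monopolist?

Cournot: P = 55.6; Monopoly: P = 64

Inverting demand: P = 78 − 0.5Q.
With 4 symmetric Cournot firms, each firm's FOC gives 78 − 2.5q = 50, so q = 11.2, Q = 4·11.2 = 44.8, and P = 55.6.
Monopoly sets MR = MC: 78 − Q = 50 ⇒ Q = 28, P = 78 − 0.5·28 = 64.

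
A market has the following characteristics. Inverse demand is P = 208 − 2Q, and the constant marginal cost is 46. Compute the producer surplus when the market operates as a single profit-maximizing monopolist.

Monopoly sets MR = MC: 208 − 4Q = 46 ⇒ Q = 40.5, P = 208 − 2·40.5 = 127.
PS = (127 − 46)·40.5 = 3280.5.

PS = 3280.5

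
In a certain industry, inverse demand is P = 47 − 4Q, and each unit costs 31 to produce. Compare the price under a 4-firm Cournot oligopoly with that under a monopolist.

Cournot: P = 34.2; Monopoly: P = 39

In a 4-firm Cournot equilibrium, symmetry and the first-order condition give q = (47 − 31)/(20) = 0.8. So Q = 3.2 and P = 34.2.
A monopolist chooses Q where MR = MC. MR = 47 − 8Q; setting this equal to 31 gives Q = 2 and P = 39.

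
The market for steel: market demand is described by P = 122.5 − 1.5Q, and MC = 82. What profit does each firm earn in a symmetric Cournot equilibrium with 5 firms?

Cournot with 5 identical firms: the symmetric best-response condition is 122.5 − 9q = 82. Each firm produces q = 4.5, total output Q = 22.5, price P = 88.75.
Each firm's profit = (88.75 − 82)·4.5 = 30.375.

π_i = 30.375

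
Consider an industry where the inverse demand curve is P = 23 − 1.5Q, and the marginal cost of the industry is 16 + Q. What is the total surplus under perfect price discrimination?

With perfect price discrimination, output is the efficient level Q = 2.8 (where demand meets MC), but every buyer pays their willingness to pay: CS = 0 and PS = total surplus.
TS = 9.8 (equal to competitive TS).

TS = 9.8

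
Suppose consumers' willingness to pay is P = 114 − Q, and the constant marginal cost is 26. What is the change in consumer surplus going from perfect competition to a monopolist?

CS falls by 2904

Competitive firms price at marginal cost: P = 26, giving Q = 88.
CS = ½·(114 − 26)·88 = 3872.
A monopolist chooses Q where MR = MC. MR = 114 − 2Q; setting this equal to 26 gives Q = 44 and P = 70.
CS = ½·(114 − 70)·44 = 968.
Change in consumer surplus: 968 − 3872 = −2904.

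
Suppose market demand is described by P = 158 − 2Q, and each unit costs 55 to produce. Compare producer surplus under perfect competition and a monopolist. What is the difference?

PS rises by 1326.125

Perfect competition: P = MC = 55, so 158 − 2Q = 55 and Q = 51.5.
PS = (55 − 55)·51.5 = 0.
The monopolist equates marginal revenue to marginal cost: 158 − 4Q = 55, so Q = 25.75. From demand, P = 106.5.
PS = (106.5 − 55)·25.75 = 1326.125.
Change in producer surplus: 1326.125 − 0 = 1326.125.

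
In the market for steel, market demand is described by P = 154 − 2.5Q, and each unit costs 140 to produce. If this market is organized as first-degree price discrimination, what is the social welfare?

TS = 39.2

With perfect price discrimination, output is the efficient level Q = 5.6 (where demand meets MC), but every buyer pays their willingness to pay: CS = 0 and PS = total surplus.
TS = 39.2 (equal to competitive TS).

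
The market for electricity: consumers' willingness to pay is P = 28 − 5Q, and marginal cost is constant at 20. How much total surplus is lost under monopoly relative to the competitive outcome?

DWL = 1.6

Competitive firms price at marginal cost: P = 20, giving Q = 1.6.
The monopolist equates marginal revenue to marginal cost: 28 − 10Q = 20, so Q = 0.8. From demand, P = 24.
DWL is the triangle between Q = 0.8 and Q = 1.6: ½·(1.6 − 0.8)·(24 − 20) = 1.6.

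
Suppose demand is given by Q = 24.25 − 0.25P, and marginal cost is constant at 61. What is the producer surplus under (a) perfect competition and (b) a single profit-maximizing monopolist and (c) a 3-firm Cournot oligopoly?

Competition: PS = 0; Monopoly: PS = 81; Cournot: PS = 60.75

Inverting demand: P = 97 − 4Q.
Under competition P = MC = 61, so Q = (97 − 61)/4 = 9.
PS = (61 − 61)·9 = 0.
Monopoly sets MR = MC: 97 − 8Q = 61 ⇒ Q = 4.5, P = 97 − 4·4.5 = 79.
PS = (79 − 61)·4.5 = 81.
In a 3-firm Cournot equilibrium, symmetry and the first-order condition give q = (97 − 61)/(16) = 2.25. So Q = 6.75 and P = 70.
PS = (70 − 61)·6.75 = 60.75.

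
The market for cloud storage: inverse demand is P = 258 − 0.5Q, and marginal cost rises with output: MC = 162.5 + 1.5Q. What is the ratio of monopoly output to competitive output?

Q_m/Q_c = 0.8

A monopolist chooses Q where MR = MC. MR = 258 − Q; setting this equal to 162.5 + 1.5Q gives Q = 38.2 and P = 238.9.
Competitive equilibrium sets price equal to marginal cost: 258 − 0.5Q = 162.5 + 1.5Q, so Q = 47.75 and P = 234.125.
Ratio Q_m/Q_c = 38.2/47.75 = 0.8.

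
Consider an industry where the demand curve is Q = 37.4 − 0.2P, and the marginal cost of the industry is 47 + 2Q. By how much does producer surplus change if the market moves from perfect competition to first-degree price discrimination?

Inverting demand: P = 187 − 5Q.
Competitive equilibrium sets price equal to marginal cost: 187 − 5Q = 47 + 2Q, so Q = 20 and P = 87.
PS = P·Q − VC(Q) = 87·20 − (47·20 + ½·2·20²) = 400.
A perfectly discriminating monopolist sells every unit with P(Q) ≥ MC(Q), so output equals the competitive quantity Q = 20. Each buyer pays their reservation price, so CS = 0 and the firm captures all surplus.
PS = ½·(187 − 47)·20 = 1400.
Change in producer surplus: 1400 − 400 = 1000.

Producer surplus rises by 1000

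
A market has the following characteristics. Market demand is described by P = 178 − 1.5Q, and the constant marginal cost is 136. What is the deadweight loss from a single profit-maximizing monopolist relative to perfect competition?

DWL = 147

Under competition P = MC = 136, so Q = (178 − 136)/1.5 = 28.
A monopolist chooses Q where MR = MC. MR = 178 − 3Q; setting this equal to 136 gives Q = 14 and P = 157.
DWL is the triangle between Q = 14 and Q = 28: ½·(28 − 14)·(157 − 136) = 147.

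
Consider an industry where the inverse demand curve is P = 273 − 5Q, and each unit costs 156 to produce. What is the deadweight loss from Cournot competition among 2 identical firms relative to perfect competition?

DWL = 152.1

Under competition P = MC = 156, so Q = (273 − 156)/5 = 23.4.
Cournot with 2 identical firms: the symmetric best-response condition is 273 − 15q = 156. Each firm produces q = 7.8, total output Q = 15.6, price P = 195.
DWL is the triangle between Q = 15.6 and Q = 23.4: ½·(23.4 − 15.6)·(195 − 156) = 152.1.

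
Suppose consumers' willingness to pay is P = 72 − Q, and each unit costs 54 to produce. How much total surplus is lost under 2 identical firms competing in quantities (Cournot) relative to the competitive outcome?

DWL = 18

Competitive firms price at marginal cost: P = 54, giving Q = 18.
In a 2-firm Cournot equilibrium, symmetry and the first-order condition give q = (72 − 54)/(3) = 6. So Q = 12 and P = 60.
DWL is the triangle between Q = 12 and Q = 18: ½·(18 − 12)·(60 − 54) = 18.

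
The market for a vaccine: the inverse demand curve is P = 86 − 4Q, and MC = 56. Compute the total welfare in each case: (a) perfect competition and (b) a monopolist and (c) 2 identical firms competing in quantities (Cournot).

Competition: TS = 112.5; Monopoly: TS = 84.375; Cournot: TS = 100

Perfect competition: P = MC = 56, so 86 − 4Q = 56 and Q = 7.5.
CS = ½·(86 − 56)·7.5 = 112.5; PS = (56 − 56)·7.5 = 0; TS = 112.5.
A monopolist chooses Q where MR = MC. MR = 86 − 8Q; setting this equal to 56 gives Q = 3.75 and P = 71.
CS = ½·(86 − 71)·3.75 = 28.125; PS = (71 − 56)·3.75 = 56.25; TS = 84.375.
With 2 symmetric Cournot firms, each firm's FOC gives 86 − 12q = 56, so q = 2.5, Q = 2·2.5 = 5, and P = 66.
CS = ½·(86 − 66)·5 = 50; PS = (66 − 56)·5 = 50; TS = 100.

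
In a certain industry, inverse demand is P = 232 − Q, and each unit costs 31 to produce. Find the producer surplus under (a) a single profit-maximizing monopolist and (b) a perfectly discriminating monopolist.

The monopolist equates marginal revenue to marginal cost: 232 − 2Q = 31, so Q = 100.5. From demand, P = 131.5.
PS = (131.5 − 31)·100.5 = 10100.25.
Under first-degree price discrimination the firm charges each unit its demand price and produces up to where P = MC, i.e. Q = 201. Consumer surplus is zero; producer surplus equals total surplus.
PS = ½·(232 − 31)·201 = 20200.5.

Monopoly: PS = 10100.25; Perfect PD: PS = 20200.5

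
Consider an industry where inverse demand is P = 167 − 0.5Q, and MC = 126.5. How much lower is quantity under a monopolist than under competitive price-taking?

Quantity falls by 40.5

Competitive firms price at marginal cost: P = 126.5, giving Q = 81.
Monopoly sets MR = MC: 167 − Q = 126.5 ⇒ Q = 40.5, P = 167 − 0.5·40.5 = 146.75.
Change in quantity: 40.5 − 81 = −40.5.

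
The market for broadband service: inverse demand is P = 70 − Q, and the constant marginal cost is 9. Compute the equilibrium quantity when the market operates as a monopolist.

A monopolist chooses Q where MR = MC. MR = 70 − 2Q; setting this equal to 9 gives Q = 30.5 and P = 39.5.

Q = 30.5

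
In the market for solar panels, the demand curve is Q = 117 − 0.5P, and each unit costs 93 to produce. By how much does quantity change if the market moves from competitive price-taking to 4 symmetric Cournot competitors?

Quantity falls by 14.1

Inverting demand: P = 234 − 2Q.
Competitive firms price at marginal cost: P = 93, giving Q = 70.5.
Cournot with 4 identical firms: the symmetric best-response condition is 234 − 10q = 93. Each firm produces q = 14.1, total output Q = 56.4, price P = 121.2.
Change in quantity: 56.4 − 70.5 = −14.1.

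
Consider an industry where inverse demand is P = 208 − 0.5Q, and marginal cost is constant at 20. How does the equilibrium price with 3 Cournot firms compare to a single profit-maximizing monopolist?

Cournot with 3 identical firms: the symmetric best-response condition is 208 − 2q = 20. Each firm produces q = 94, total output Q = 282, price P = 67.
Monopoly sets MR = MC: 208 − Q = 20 ⇒ Q = 188, P = 208 − 0.5·188 = 114.

Cournot: P = 67; Monopoly: P = 114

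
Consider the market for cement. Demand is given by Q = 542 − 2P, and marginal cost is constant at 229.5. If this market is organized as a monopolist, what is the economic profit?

Profit = 861.125

Inverting demand: P = 271 − 0.5Q.
A monopolist chooses Q where MR = MC. MR = 271 − Q; setting this equal to 229.5 gives Q = 41.5 and P = 250.25.
Profit = (250.25 − 229.5)·41.5 = 861.125.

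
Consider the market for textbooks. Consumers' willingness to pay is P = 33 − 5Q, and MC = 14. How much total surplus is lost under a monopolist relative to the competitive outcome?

Competitive firms price at marginal cost: P = 14, giving Q = 3.8.
Monopoly sets MR = MC: 33 − 10Q = 14 ⇒ Q = 1.9, P = 33 − 5·1.9 = 23.5.
DWL is the triangle between Q = 1.9 and Q = 3.8: ½·(3.8 − 1.9)·(23.5 − 14) = 9.025.

DWL = 9.025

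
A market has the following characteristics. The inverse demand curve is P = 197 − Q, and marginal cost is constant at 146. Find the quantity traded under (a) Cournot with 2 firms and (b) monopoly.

Cournot: Q = 34; Monopoly: Q = 25.5

Cournot with 2 identical firms: the symmetric best-response condition is 197 − 3q = 146. Each firm produces q = 17, total output Q = 34, price P = 163.
Monopoly sets MR = MC: 197 − 2Q = 146 ⇒ Q = 25.5, P = 197 − 25.5 = 171.5.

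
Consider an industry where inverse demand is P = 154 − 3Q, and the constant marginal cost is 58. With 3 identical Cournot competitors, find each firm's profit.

π_i = 192

With 3 symmetric Cournot firms, each firm's FOC gives 154 − 12q = 58, so q = 8, Q = 3·8 = 24, and P = 82.
Each firm's profit = (82 − 58)·8 = 192.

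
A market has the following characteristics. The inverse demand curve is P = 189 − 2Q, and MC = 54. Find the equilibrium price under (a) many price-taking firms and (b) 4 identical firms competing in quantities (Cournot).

Competition: P = 54; Cournot: P = 81

Under competition P = MC = 54, so Q = (189 − 54)/2 = 67.5.
In a 4-firm Cournot equilibrium, symmetry and the first-order condition give q = (189 − 54)/(10) = 13.5. So Q = 54 and P = 81.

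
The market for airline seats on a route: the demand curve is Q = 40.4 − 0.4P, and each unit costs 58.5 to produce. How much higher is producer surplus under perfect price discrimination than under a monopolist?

Inverting demand: P = 101 − 2.5Q.
A monopolist chooses Q where MR = MC. MR = 101 − 5Q; setting this equal to 58.5 gives Q = 8.5 and P = 79.75.
PS = (79.75 − 58.5)·8.5 = 180.625.
With perfect price discrimination, output is the efficient level Q = 17 (where demand meets MC), but every buyer pays their willingness to pay: CS = 0 and PS = total surplus.
PS = ½·(101 − 58.5)·17 = 361.25.
Change in producer surplus: 361.25 − 180.625 = 180.625.

Producer surplus rises by 180.625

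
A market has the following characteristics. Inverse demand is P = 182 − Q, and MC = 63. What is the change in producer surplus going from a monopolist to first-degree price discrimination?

A monopolist chooses Q where MR = MC. MR = 182 − 2Q; setting this equal to 63 gives Q = 59.5 and P = 122.5.
PS = (122.5 − 63)·59.5 = 3540.25.
With perfect price discrimination, output is the efficient level Q = 119 (where demand meets MC), but every buyer pays their willingness to pay: CS = 0 and PS = total surplus.
PS = ½·(182 − 63)·119 = 7080.5.
Change in producer surplus: 7080.5 − 3540.25 = 3540.25.

PS rises by 3540.25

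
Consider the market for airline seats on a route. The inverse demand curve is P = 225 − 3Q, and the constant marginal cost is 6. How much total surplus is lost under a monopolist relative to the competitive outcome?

DWL = 1998.375

Perfect competition: P = MC = 6, so 225 − 3Q = 6 and Q = 73.
A monopolist chooses Q where MR = MC. MR = 225 − 6Q; setting this equal to 6 gives Q = 36.5 and P = 115.5.
DWL is the triangle between Q = 36.5 and Q = 73: ½·(73 − 36.5)·(115.5 − 6) = 1998.375.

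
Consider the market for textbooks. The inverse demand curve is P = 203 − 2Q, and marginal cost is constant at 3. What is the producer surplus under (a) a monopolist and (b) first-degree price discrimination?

The monopolist equates marginal revenue to marginal cost: 203 − 4Q = 3, so Q = 50. From demand, P = 103.
PS = (103 − 3)·50 = 5000.
A perfectly discriminating monopolist sells every unit with P(Q) ≥ MC(Q), so output equals the competitive quantity Q = 100. Each buyer pays their reservation price, so CS = 0 and the firm captures all surplus.
PS = ½·(203 − 3)·100 = 10000.

Monopoly: PS = 5000; Perfect PD: PS = 10000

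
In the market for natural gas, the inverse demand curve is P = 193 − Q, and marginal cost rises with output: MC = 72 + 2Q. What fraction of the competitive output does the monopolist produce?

Q_m/Q_c = 0.75

A monopolist chooses Q where MR = MC. MR = 193 − 2Q; setting this equal to 72 + 2Q gives Q = 30.25 and P = 162.75.
Under competition P = MC: 193 − Q = 72 + 2Q ⇒ Q = 121/3, P = 458/3.
Ratio Q_m/Q_c = 30.25/(121/3) = 0.75.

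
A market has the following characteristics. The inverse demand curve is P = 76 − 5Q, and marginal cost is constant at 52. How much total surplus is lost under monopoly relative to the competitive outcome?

DWL = 14.4

Competitive firms price at marginal cost: P = 52, giving Q = 4.8.
Monopoly sets MR = MC: 76 − 10Q = 52 ⇒ Q = 2.4, P = 76 − 5·2.4 = 64.
DWL is the triangle between Q = 2.4 and Q = 4.8: ½·(4.8 − 2.4)·(64 − 52) = 14.4.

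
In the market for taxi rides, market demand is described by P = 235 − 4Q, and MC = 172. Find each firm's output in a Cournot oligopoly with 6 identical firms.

With 6 symmetric Cournot firms, each firm's FOC gives 235 − 28q = 172, so q = 2.25, Q = 6·2.25 = 13.5, and P = 181.

q_i = 2.25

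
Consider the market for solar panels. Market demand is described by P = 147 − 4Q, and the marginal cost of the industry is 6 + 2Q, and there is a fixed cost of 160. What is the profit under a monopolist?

The monopolist equates marginal revenue to marginal cost: 147 − 8Q = 6 + 2Q, so Q = 14.1. From demand, P = 90.6.
Profit = 90.6·14.1 − (6·14.1 + ½·2·14.1²) − 160 = 834.05.

Profit = 834.05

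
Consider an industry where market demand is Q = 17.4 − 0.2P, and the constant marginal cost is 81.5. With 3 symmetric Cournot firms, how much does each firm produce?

q_i = 0.275

Inverting demand: P = 87 − 5Q.
With 3 symmetric Cournot firms, each firm's FOC gives 87 − 20q = 81.5, so q = 0.275, Q = 3·0.275 = 0.825, and P = 82.875.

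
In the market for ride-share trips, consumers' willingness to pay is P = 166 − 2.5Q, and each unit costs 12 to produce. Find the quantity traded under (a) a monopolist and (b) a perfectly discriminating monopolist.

The monopolist equates marginal revenue to marginal cost: 166 − 5Q = 12, so Q = 30.8. From demand, P = 89.
With perfect price discrimination, output is the efficient level Q = 61.6 (where demand meets MC), but every buyer pays their willingness to pay: CS = 0 and PS = total surplus.

Monopoly: Q = 30.8; Perfect PD: Q = 61.6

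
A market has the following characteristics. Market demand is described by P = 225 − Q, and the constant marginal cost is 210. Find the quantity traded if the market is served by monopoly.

Q = 7.5

The monopolist equates marginal revenue to marginal cost: 225 − 2Q = 210, so Q = 7.5. From demand, P = 217.5.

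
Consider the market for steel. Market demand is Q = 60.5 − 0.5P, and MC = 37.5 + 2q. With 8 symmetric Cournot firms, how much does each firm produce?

q_i = 4.175

Inverting demand: P = 121 − 2Q.
In a 8-firm Cournot equilibrium, symmetry and the first-order condition give q = (121 − 37.5)/(20) = 4.175. So Q = 33.4 and P = 54.2.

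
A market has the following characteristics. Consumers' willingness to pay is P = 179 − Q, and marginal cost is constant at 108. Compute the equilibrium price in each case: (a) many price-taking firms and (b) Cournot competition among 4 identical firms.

Under competition P = MC = 108, so Q = (179 − 108)/1 = 71.
In a 4-firm Cournot equilibrium, symmetry and the first-order condition give q = (179 − 108)/(5) = 14.2. So Q = 56.8 and P = 122.2.

Competition: P = 108; Cournot: P = 122.2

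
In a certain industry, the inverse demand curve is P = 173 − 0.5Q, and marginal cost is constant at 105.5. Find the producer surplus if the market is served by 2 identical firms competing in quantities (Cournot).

PS = 2025

Cournot with 2 identical firms: the symmetric best-response condition is 173 − 1.5q = 105.5. Each firm produces q = 45, total output Q = 90, price P = 128.
PS = (128 − 105.5)·90 = 2025.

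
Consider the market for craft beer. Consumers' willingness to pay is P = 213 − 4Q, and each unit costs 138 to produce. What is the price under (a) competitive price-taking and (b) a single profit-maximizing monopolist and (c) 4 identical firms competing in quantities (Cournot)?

Competition: P = 138; Monopoly: P = 175.5; Cournot: P = 153

Perfect competition: P = MC = 138, so 213 − 4Q = 138 and Q = 18.75.
A monopolist chooses Q where MR = MC. MR = 213 − 8Q; setting this equal to 138 gives Q = 9.375 and P = 175.5.
With 4 symmetric Cournot firms, each firm's FOC gives 213 − 20q = 138, so q = 3.75, Q = 4·3.75 = 15, and P = 153.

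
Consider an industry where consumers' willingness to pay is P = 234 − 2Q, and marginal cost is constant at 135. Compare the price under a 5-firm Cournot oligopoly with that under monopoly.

Cournot: P = 151.5; Monopoly: P = 184.5

In a 5-firm Cournot equilibrium, symmetry and the first-order condition give q = (234 − 135)/(12) = 8.25. So Q = 41.25 and P = 151.5.
A monopolist chooses Q where MR = MC. MR = 234 − 4Q; setting this equal to 135 gives Q = 24.75 and P = 184.5.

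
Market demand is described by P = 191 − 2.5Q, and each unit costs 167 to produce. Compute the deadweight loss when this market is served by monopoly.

Competitive firms price at marginal cost: P = 167, giving Q = 9.6.
The monopolist equates marginal revenue to marginal cost: 191 − 5Q = 167, so Q = 4.8. From demand, P = 179.
DWL is the triangle between Q = 4.8 and Q = 9.6: ½·(9.6 − 4.8)·(179 − 167) = 28.8.

DWL = 28.8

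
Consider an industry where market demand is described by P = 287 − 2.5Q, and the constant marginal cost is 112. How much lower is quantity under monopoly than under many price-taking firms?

Quantity falls by 35

Perfect competition: P = MC = 112, so 287 − 2.5Q = 112 and Q = 70.
The monopolist equates marginal revenue to marginal cost: 287 − 5Q = 112, so Q = 35. From demand, P = 199.5.
Change in quantity: 35 − 70 = −35.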